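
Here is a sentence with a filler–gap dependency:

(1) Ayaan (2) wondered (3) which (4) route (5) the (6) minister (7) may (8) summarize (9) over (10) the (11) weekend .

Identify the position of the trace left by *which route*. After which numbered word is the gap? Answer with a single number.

8

Underlying clause: The minister may summarize which route over the weekend.
'which route' functions as the direct object of 'summarize'. Fronting leaves a gap immediately after 'summarize':
Ayaan wondered which route the minister may summarize ___ over the weekend.
'summarize' is word 8.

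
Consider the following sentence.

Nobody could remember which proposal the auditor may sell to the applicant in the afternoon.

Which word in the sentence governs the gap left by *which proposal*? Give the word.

In situ: The auditor may sell which proposal to the applicant in the afternoon.
'which proposal' functions as the direct object of 'sell'. It moves to the left edge, and the trace sits right after 'sell':
Nobody could remember which proposal the auditor may sell ___ to the applicant in the afternoon.

sell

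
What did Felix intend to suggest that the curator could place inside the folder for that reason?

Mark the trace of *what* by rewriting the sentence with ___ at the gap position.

Pre-movement form: Felix did intend to suggest that the curator could place what inside the folder for that reason.
The filler 'what' is interpreted as the direct object of 'place'. The gap is right after 'place'.

What did Felix intend to suggest that the curator could place ___ inside the folder for that reason?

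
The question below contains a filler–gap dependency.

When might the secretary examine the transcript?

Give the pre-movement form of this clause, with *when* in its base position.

The secretary might examine the transcript when.

'when' functions as the temporal adjunct. It moves to the left edge, and the trace sits right after 'transcript':
When might the secretary examine the transcript ___?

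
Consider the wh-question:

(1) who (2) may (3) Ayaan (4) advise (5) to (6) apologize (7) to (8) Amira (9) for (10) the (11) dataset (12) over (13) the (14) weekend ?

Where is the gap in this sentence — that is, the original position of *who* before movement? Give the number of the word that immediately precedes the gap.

Pre-movement form: Ayaan may advise who to apologize to Amira for the dataset over the weekend.
The filler 'who' is interpreted as the direct object of 'advise'. Fronting leaves a gap immediately after 'advise':
Who may Ayaan advise ___ to apologize to Amira for the dataset over the weekend?
'advise' is word 4.

4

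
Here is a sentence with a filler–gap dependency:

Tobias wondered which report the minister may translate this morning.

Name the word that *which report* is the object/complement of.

Pre-movement form: The minister may translate which report this morning.
The filler 'which report' is interpreted as the direct object of 'translate'. Fronting leaves a gap immediately after 'translate':
Tobias wondered which report the minister may translate ___ this morning.

translate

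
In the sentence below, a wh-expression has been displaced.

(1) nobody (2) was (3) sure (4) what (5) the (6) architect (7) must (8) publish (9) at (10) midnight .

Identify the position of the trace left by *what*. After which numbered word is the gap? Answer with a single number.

Before movement: The architect must publish what at midnight.
'what' is the direct object of 'publish'. It moves to the left edge, and the trace sits right after 'publish':
Nobody was sure what the architect must publish ___ at midnight.
'publish' is word 8.

8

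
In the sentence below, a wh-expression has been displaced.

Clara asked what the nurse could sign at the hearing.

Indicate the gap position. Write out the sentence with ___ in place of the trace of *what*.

Clara asked what the nurse could sign ___ at the hearing.

In situ: The nurse could sign what at the hearing.
The filler 'what' is interpreted as the direct object of 'sign'. The gap is right after 'sign'.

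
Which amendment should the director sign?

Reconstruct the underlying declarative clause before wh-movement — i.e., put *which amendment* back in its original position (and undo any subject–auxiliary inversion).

The director should sign which amendment.

The filler 'which amendment' is interpreted as the direct object of 'sign'. Fronting leaves a gap immediately after 'sign':
Which amendment should the director sign ___?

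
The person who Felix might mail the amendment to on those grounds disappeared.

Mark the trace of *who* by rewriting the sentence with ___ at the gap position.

'who' functions as the object of the preposition 'to' (recipient of 'mail'). The gap is right after 'to'.

The person who Felix might mail the amendment to ___ on those grounds disappeared.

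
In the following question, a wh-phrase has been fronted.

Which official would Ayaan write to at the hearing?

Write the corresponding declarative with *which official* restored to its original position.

'which official' functions as the object of the preposition 'to'. Fronting leaves a gap immediately after 'to':
Which official would Ayaan write to ___ at the hearing?

Ayaan would write to which official at the hearing.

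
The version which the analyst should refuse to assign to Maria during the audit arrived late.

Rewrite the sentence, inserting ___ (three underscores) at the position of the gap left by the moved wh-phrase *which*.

The version which the analyst should refuse to assign ___ to Maria during the audit arrived late.

The filler 'which' is interpreted as the direct object of 'assign'. The gap is right after 'assign'.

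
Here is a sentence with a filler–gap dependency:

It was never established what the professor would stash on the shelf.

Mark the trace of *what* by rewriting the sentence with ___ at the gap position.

Underlying clause: The professor would stash what on the shelf.
'what' is the direct object of 'stash'. The gap is right after 'stash'.

It was never established what the professor would stash ___ on the shelf.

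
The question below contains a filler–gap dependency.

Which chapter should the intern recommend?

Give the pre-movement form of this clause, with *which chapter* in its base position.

The intern should recommend which chapter.

The filler 'which chapter' is interpreted as the direct object of 'recommend'. Fronting leaves a gap immediately after 'recommend':
Which chapter should the intern recommend ___?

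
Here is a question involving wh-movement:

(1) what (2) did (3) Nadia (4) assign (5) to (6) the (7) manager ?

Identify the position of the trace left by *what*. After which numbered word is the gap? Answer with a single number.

In situ: Nadia did assign what to the manager.
The filler 'what' is interpreted as the direct object of 'assign'. Wh-movement fronts it, leaving a gap right after 'assign':
What did Nadia assign ___ to the manager?
'assign' is word 4.

4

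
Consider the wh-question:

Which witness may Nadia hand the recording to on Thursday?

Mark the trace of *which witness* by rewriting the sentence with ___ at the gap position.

Which witness may Nadia hand the recording to ___ on Thursday?

Pre-movement form: Nadia may hand the recording to which witness on Thursday.
'which witness' functions as the object of the preposition 'to' (recipient of 'hand'). The gap is right after 'to'.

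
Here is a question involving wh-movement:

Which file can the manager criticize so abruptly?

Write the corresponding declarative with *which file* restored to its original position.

The manager can criticize which file so abruptly.

The filler 'which file' is interpreted as the direct object of 'criticize'. Fronting leaves a gap immediately after 'criticize':
Which file can the manager criticize ___ so abruptly?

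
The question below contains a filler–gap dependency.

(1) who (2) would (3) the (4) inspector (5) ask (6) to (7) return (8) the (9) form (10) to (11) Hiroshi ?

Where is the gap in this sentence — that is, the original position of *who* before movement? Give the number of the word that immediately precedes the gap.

5

Before movement: The inspector would ask who to return the form to Hiroshi.
The filler 'who' is interpreted as the direct object of 'ask'. Wh-movement fronts it, leaving a gap right after 'ask':
Who would the inspector ask ___ to return the form to Hiroshi?
'ask' is word 5.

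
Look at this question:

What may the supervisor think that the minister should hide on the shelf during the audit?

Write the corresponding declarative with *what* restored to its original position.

The filler 'what' is interpreted as the direct object of 'hide'. Wh-movement fronts it, leaving a gap right after 'hide':
What may the supervisor think that the minister should hide ___ on the shelf during the audit?

The supervisor may think that the minister should hide what on the shelf during the audit.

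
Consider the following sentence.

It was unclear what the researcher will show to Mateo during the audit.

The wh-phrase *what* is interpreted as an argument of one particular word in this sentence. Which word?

Pre-movement form: The researcher will show what to Mateo during the audit.
'what' functions as the direct object of 'show'. Wh-movement fronts it, leaving a gap right after 'show':
It was unclear what the researcher will show ___ to Mateo during the audit.

show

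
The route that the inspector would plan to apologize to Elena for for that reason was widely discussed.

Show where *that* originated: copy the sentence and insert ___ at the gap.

The route that the inspector would plan to apologize to Elena for ___ for that reason was widely discussed.

The filler 'that' is interpreted as the object of the preposition 'for'. The gap is right after 'for'.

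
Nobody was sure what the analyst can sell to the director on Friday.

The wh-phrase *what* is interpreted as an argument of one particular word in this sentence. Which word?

In situ: The analyst can sell what to the director on Friday.
The filler 'what' is interpreted as the direct object of 'sell'. It moves to the left edge, and the trace sits right after 'sell':
Nobody was sure what the analyst can sell ___ to the director on Friday.

sell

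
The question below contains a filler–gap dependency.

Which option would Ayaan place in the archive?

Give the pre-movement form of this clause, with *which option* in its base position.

Ayaan would place which option in the archive.

The filler 'which option' is interpreted as the direct object of 'place'. Fronting leaves a gap immediately after 'place':
Which option would Ayaan place ___ in the archive?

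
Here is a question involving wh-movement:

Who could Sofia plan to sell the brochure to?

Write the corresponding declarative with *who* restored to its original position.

Sofia could plan to sell the brochure to who.

'who' functions as the object of the preposition 'to' (recipient of 'sell'). Fronting leaves a gap immediately after 'to':
Who could Sofia plan to sell the brochure to ___?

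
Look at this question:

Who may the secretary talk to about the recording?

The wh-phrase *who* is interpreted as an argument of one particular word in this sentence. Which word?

In situ: The secretary may talk to who about the recording.
The filler 'who' is interpreted as the object of the preposition 'to'. Fronting leaves a gap immediately after 'to':
Who may the secretary talk to ___ about the recording?

to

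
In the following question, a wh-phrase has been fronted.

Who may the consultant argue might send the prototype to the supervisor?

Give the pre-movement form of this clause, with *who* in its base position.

The filler 'who' is interpreted as the subject of the clause embedded under 'argue'. It moves to the left edge, and the trace sits right after 'argue':
Who may the consultant argue ___ might send the prototype to the supervisor?

The consultant may argue who might send the prototype to the supervisor.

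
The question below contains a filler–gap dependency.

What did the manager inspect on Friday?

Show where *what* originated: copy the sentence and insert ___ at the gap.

In situ: The manager did inspect what on Friday.
'what' is the direct object of 'inspect'. The gap is right after 'inspect'.

What did the manager inspect ___ on Friday?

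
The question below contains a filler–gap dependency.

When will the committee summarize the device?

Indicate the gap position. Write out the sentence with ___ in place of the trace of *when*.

When will the committee summarize the device ___?

Pre-movement form: The committee will summarize the device when.
The filler 'when' is interpreted as the temporal adjunct. The gap is right after 'device'.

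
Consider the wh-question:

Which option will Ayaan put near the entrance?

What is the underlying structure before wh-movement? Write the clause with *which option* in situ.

'which option' functions as the direct object of 'put'. It moves to the left edge, and the trace sits right after 'put':
Which option will Ayaan put ___ near the entrance?

Ayaan will put which option near the entrance.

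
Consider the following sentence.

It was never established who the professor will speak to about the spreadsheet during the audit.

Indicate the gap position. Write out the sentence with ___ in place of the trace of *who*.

It was never established who the professor will speak to ___ about the spreadsheet during the audit.

Before movement: The professor will speak to who about the spreadsheet during the audit.
'who' functions as the object of the preposition 'to'. The gap is right after 'to'.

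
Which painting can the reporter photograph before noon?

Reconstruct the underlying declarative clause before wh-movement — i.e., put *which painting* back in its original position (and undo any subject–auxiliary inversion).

'which painting' functions as the direct object of 'photograph'. Fronting leaves a gap immediately after 'photograph':
Which painting can the reporter photograph ___ before noon?

The reporter can photograph which painting before noon.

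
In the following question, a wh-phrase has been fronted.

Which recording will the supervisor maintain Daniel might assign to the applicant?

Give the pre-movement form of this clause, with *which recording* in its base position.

The supervisor will maintain Daniel might assign which recording to the applicant.

'which recording' functions as the direct object of 'assign'. Fronting leaves a gap immediately after 'assign':
Which recording will the supervisor maintain Daniel might assign ___ to the applicant?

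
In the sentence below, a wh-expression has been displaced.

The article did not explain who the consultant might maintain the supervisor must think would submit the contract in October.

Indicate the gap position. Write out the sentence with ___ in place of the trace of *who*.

The article did not explain who the consultant might maintain the supervisor must think ___ would submit the contract in October.

Pre-movement form: The consultant might maintain the supervisor must think who would submit the contract in October.
'who' functions as the subject of the clause embedded under 'think'. The gap is right after 'think'.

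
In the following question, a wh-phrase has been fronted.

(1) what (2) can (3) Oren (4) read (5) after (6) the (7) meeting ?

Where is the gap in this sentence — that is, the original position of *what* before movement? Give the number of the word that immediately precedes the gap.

Pre-movement form: Oren can read what after the meeting.
The filler 'what' is interpreted as the direct object of 'read'. Wh-movement fronts it, leaving a gap right after 'read':
What can Oren read ___ after the meeting?
'read' is word 4.

4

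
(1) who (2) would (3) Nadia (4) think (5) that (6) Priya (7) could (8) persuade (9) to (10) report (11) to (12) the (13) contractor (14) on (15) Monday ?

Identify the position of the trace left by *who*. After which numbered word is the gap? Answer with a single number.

8

Pre-movement form: Nadia would think that Priya could persuade who to report to the contractor on Monday.
'who' is the direct object of 'persuade'. Wh-movement fronts it, leaving a gap right after 'persuade':
Who would Nadia think that Priya could persuade ___ to report to the contractor on Monday?
'persuade' is word 8.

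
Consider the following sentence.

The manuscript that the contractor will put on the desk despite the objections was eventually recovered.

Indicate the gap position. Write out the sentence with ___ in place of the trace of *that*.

'that' is the direct object of 'put'. The gap is right after 'put'.

The manuscript that the contractor will put ___ on the desk despite the objections was eventually recovered.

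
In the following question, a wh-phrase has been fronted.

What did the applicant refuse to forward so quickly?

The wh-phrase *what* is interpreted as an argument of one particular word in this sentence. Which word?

forward

Underlying clause: The applicant did refuse to forward what so quickly.
The filler 'what' is interpreted as the direct object of 'forward'. Fronting leaves a gap immediately after 'forward':
What did the applicant refuse to forward ___ so quickly?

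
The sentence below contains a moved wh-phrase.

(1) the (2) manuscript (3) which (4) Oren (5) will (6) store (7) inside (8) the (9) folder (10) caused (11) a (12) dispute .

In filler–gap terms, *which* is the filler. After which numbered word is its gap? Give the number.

6

The filler 'which' is interpreted as the direct object of 'store'. Wh-movement fronts it, leaving a gap right after 'store':
The manuscript which Oren will store ___ inside the folder caused a dispute.
'store' is word 6.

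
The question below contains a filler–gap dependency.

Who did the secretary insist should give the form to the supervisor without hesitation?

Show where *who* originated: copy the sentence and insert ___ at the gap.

Pre-movement form: The secretary did insist who should give the form to the supervisor without hesitation.
The filler 'who' is interpreted as the subject of the clause embedded under 'insist'. The gap is right after 'insist'.

Who did the secretary insist ___ should give the form to the supervisor without hesitation?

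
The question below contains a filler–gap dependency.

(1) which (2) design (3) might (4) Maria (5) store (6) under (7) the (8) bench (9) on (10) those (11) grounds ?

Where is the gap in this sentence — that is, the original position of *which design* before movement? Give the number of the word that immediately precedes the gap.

Underlying clause: Maria might store which design under the bench on those grounds.
'which design' functions as the direct object of 'store'. Wh-movement fronts it, leaving a gap right after 'store':
Which design might Maria store ___ under the bench on those grounds?
'store' is word 5.

5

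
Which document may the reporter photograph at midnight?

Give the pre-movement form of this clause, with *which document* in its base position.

The reporter may photograph which document at midnight.

'which document' functions as the direct object of 'photograph'. Wh-movement fronts it, leaving a gap right after 'photograph':
Which document may the reporter photograph ___ at midnight?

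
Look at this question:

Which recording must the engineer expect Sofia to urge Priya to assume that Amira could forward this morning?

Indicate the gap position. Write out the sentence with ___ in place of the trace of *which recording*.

Which recording must the engineer expect Sofia to urge Priya to assume that Amira could forward ___ this morning?

Pre-movement form: The engineer must expect Sofia to urge Priya to assume that Amira could forward which recording this morning.
'which recording' functions as the direct object of 'forward'. The gap is right after 'forward'.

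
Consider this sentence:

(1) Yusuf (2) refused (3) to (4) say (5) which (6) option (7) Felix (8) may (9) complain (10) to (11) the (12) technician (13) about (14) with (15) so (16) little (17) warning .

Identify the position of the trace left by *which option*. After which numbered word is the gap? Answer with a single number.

In situ: Felix may complain to the technician about which option with so little warning.
The filler 'which option' is interpreted as the object of the preposition 'about'. Fronting leaves a gap immediately after 'about':
Yusuf refused to say which option Felix may complain to the technician about ___ with so little warning.
'about' is word 13.

13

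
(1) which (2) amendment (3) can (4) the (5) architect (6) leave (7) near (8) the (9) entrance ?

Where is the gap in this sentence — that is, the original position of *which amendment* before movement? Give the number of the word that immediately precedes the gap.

Before movement: The architect can leave which amendment near the entrance.
'which amendment' is the direct object of 'leave'. It moves to the left edge, and the trace sits right after 'leave':
Which amendment can the architect leave ___ near the entrance?
'leave' is word 6.

6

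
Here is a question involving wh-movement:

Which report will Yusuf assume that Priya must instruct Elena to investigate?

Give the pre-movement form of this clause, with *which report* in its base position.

Yusuf will assume that Priya must instruct Elena to investigate which report.

'which report' functions as the direct object of 'investigate'. It moves to the left edge, and the trace sits right after 'investigate':
Which report will Yusuf assume that Priya must instruct Elena to investigate ___?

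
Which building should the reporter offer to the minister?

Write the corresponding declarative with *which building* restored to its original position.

The filler 'which building' is interpreted as the direct object of 'offer'. Fronting leaves a gap immediately after 'offer':
Which building should the reporter offer ___ to the minister?

The reporter should offer which building to the minister.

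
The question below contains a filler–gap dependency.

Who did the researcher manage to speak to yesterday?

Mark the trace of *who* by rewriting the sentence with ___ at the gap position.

Pre-movement form: The researcher did manage to speak to who yesterday.
'who' functions as the object of the preposition 'to'. The gap is right after 'to'.

Who did the researcher manage to speak to ___ yesterday?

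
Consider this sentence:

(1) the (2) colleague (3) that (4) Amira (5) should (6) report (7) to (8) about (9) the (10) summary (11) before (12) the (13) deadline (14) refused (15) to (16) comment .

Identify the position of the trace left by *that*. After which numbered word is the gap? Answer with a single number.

'that' functions as the object of the preposition 'to'. Wh-movement fronts it, leaving a gap right after 'to':
The colleague that Amira should report to ___ about the summary before the deadline refused to comment.
'to' is word 7.

7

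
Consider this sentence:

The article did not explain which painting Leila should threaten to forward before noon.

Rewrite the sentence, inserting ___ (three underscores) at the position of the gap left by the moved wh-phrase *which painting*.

Pre-movement form: Leila should threaten to forward which painting before noon.
The filler 'which painting' is interpreted as the direct object of 'forward'. The gap is right after 'forward'.

The article did not explain which painting Leila should threaten to forward ___ before noon.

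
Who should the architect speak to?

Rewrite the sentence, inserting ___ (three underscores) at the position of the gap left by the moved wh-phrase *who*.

Who should the architect speak to ___?

Pre-movement form: The architect should speak to who.
'who' functions as the object of the preposition 'to'. The gap is right after 'to'.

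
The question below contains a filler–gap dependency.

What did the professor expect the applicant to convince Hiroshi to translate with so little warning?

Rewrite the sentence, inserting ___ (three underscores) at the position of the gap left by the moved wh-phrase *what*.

In situ: The professor did expect the applicant to convince Hiroshi to translate what with so little warning.
'what' is the direct object of 'translate'. The gap is right after 'translate'.

What did the professor expect the applicant to convince Hiroshi to translate ___ with so little warning?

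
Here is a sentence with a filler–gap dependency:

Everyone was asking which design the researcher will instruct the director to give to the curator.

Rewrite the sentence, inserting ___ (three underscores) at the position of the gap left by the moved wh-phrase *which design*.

Underlying clause: The researcher will instruct the director to give which design to the curator.
'which design' is the direct object of 'give'. The gap is right after 'give'.

Everyone was asking which design the researcher will instruct the director to give ___ to the curator.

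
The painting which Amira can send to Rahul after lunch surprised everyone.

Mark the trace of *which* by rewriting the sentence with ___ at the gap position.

'which' functions as the direct object of 'send'. The gap is right after 'send'.

The painting which Amira can send ___ to Rahul after lunch surprised everyone.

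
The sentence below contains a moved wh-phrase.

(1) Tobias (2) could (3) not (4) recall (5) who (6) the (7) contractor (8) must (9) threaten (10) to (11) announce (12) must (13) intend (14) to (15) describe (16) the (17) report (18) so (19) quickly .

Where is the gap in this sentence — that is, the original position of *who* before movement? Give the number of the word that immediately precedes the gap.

In situ: The contractor must threaten to announce who must intend to describe the report so quickly.
The filler 'who' is interpreted as the subject of the clause embedded under 'announce'. It moves to the left edge, and the trace sits right after 'announce':
Tobias could not recall who the contractor must threaten to announce ___ must intend to describe the report so quickly.
'announce' is word 11.

11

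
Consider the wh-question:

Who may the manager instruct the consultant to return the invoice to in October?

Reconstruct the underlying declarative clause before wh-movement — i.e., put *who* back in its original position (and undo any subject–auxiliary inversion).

'who' functions as the object of the preposition 'to' (recipient of 'return'). It moves to the left edge, and the trace sits right after 'to':
Who may the manager instruct the consultant to return the invoice to ___ in October?

The manager may instruct the consultant to return the invoice to who in October.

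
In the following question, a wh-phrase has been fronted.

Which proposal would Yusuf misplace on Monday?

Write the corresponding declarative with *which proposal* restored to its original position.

Yusuf would misplace which proposal on Monday.

'which proposal' functions as the direct object of 'misplace'. Fronting leaves a gap immediately after 'misplace':
Which proposal would Yusuf misplace ___ on Monday?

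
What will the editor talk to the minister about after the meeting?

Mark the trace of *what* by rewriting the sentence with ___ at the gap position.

Underlying clause: The editor will talk to the minister about what after the meeting.
'what' functions as the object of the preposition 'about'. The gap is right after 'about'.

What will the editor talk to the minister about ___ after the meeting?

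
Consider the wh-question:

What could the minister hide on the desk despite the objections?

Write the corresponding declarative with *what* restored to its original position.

The minister could hide what on the desk despite the objections.

'what' functions as the direct object of 'hide'. Wh-movement fronts it, leaving a gap right after 'hide':
What could the minister hide ___ on the desk despite the objections?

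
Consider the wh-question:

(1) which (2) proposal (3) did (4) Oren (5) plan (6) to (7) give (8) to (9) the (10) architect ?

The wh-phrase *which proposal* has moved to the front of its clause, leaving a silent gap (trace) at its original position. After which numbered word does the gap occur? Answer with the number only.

7

Underlying clause: Oren did plan to give which proposal to the architect.
'which proposal' functions as the direct object of 'give'. Wh-movement fronts it, leaving a gap right after 'give':
Which proposal did Oren plan to give ___ to the architect?
'give' is word 7.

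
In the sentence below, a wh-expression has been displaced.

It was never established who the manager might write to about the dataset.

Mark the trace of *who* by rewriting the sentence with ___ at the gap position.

It was never established who the manager might write to ___ about the dataset.

Pre-movement form: The manager might write to who about the dataset.
The filler 'who' is interpreted as the object of the preposition 'to'. The gap is right after 'to'.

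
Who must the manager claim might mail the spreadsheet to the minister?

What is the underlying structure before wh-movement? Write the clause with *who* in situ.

The manager must claim who might mail the spreadsheet to the minister.

'who' functions as the subject of the clause embedded under 'claim'. It moves to the left edge, and the trace sits right after 'claim':
Who must the manager claim ___ might mail the spreadsheet to the minister?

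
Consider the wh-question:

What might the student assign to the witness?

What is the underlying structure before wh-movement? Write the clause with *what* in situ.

'what' functions as the direct object of 'assign'. It moves to the left edge, and the trace sits right after 'assign':
What might the student assign ___ to the witness?

The student might assign what to the witness.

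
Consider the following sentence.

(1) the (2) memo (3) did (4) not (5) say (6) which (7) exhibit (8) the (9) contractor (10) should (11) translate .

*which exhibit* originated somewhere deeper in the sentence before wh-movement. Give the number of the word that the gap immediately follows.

Pre-movement form: The contractor should translate which exhibit.
'which exhibit' functions as the direct object of 'translate'. It moves to the left edge, and the trace sits right after 'translate':
The memo did not say which exhibit the contractor should translate ___.
'translate' is word 11.

11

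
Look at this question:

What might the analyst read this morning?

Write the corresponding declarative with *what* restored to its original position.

The analyst might read what this morning.

The filler 'what' is interpreted as the direct object of 'read'. Fronting leaves a gap immediately after 'read':
What might the analyst read ___ this morning?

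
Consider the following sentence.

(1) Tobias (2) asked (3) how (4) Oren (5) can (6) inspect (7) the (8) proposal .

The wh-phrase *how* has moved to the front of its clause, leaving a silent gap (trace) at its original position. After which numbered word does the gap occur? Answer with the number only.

8

Pre-movement form: Oren can inspect the proposal how.
The filler 'how' is interpreted as the manner adjunct. Wh-movement fronts it, leaving a gap right after 'proposal':
Tobias asked how Oren can inspect the proposal ___.
'proposal' is word 8.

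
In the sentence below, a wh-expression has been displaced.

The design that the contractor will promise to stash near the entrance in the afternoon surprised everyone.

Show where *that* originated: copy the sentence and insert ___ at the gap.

'that' functions as the direct object of 'stash'. The gap is right after 'stash'.

The design that the contractor will promise to stash ___ near the entrance in the afternoon surprised everyone.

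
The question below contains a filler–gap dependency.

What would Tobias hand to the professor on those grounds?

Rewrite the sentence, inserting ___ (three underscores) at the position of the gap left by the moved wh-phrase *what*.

Pre-movement form: Tobias would hand what to the professor on those grounds.
The filler 'what' is interpreted as the direct object of 'hand'. The gap is right after 'hand'.

What would Tobias hand ___ to the professor on those grounds?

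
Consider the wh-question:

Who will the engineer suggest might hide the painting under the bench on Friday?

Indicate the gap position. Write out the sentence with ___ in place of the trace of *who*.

Pre-movement form: The engineer will suggest who might hide the painting under the bench on Friday.
The filler 'who' is interpreted as the subject of the clause embedded under 'suggest'. The gap is right after 'suggest'.

Who will the engineer suggest ___ might hide the painting under the bench on Friday?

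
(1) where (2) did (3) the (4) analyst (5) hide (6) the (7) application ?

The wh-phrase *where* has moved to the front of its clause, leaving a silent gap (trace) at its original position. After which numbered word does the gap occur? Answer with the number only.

Underlying clause: The analyst did hide the application where.
The filler 'where' is interpreted as the locative complement of 'hide'. It moves to the left edge, and the trace sits right after 'application':
Where did the analyst hide the application ___?
'application' is word 7.

7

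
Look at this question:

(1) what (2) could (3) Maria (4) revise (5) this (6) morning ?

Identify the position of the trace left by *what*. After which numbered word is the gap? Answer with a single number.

Pre-movement form: Maria could revise what this morning.
'what' is the direct object of 'revise'. Fronting leaves a gap immediately after 'revise':
What could Maria revise ___ this morning?
'revise' is word 4.

4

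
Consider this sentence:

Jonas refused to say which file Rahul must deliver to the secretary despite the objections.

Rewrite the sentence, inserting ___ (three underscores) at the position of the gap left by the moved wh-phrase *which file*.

Underlying clause: Rahul must deliver which file to the secretary despite the objections.
The filler 'which file' is interpreted as the direct object of 'deliver'. The gap is right after 'deliver'.

Jonas refused to say which file Rahul must deliver ___ to the secretary despite the objections.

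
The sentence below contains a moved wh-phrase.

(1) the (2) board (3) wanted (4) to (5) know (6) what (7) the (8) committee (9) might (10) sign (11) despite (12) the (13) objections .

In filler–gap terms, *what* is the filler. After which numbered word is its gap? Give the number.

Pre-movement form: The committee might sign what despite the objections.
'what' is the direct object of 'sign'. Wh-movement fronts it, leaving a gap right after 'sign':
The board wanted to know what the committee might sign ___ despite the objections.
'sign' is word 10.

10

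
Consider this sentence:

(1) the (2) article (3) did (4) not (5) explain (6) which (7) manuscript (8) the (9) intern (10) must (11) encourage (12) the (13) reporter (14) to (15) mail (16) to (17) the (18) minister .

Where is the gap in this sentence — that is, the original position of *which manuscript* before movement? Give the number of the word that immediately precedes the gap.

15

Underlying clause: The intern must encourage the reporter to mail which manuscript to the minister.
'which manuscript' is the direct object of 'mail'. Fronting leaves a gap immediately after 'mail':
The article did not explain which manuscript the intern must encourage the reporter to mail ___ to the minister.
'mail' is word 15.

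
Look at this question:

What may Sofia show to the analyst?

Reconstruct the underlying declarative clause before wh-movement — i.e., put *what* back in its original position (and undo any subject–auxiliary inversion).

Sofia may show what to the analyst.

'what' functions as the direct object of 'show'. It moves to the left edge, and the trace sits right after 'show':
What may Sofia show ___ to the analyst?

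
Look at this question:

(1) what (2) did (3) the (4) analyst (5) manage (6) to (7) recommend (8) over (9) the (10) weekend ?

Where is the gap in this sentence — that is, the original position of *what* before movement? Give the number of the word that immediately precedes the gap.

Underlying clause: The analyst did manage to recommend what over the weekend.
'what' functions as the direct object of 'recommend'. Wh-movement fronts it, leaving a gap right after 'recommend':
What did the analyst manage to recommend ___ over the weekend?
'recommend' is word 7.

7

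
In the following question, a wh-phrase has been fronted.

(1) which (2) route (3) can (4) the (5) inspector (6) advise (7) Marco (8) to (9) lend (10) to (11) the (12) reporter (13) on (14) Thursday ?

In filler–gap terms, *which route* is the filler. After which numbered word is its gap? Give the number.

Underlying clause: The inspector can advise Marco to lend which route to the reporter on Thursday.
The filler 'which route' is interpreted as the direct object of 'lend'. Fronting leaves a gap immediately after 'lend':
Which route can the inspector advise Marco to lend ___ to the reporter on Thursday?
'lend' is word 9.

9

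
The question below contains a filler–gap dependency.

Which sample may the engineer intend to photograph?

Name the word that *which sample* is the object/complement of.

Before movement: The engineer may intend to photograph which sample.
'which sample' functions as the direct object of 'photograph'. Wh-movement fronts it, leaving a gap right after 'photograph':
Which sample may the engineer intend to photograph ___?

photograph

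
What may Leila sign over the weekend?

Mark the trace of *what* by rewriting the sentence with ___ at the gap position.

Underlying clause: Leila may sign what over the weekend.
The filler 'what' is interpreted as the direct object of 'sign'. The gap is right after 'sign'.

What may Leila sign ___ over the weekend?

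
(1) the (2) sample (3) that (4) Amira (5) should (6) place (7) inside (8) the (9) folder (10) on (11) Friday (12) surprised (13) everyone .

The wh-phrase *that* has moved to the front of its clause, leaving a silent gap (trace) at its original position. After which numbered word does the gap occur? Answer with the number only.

'that' is the direct object of 'place'. Fronting leaves a gap immediately after 'place':
The sample that Amira should place ___ inside the folder on Friday surprised everyone.
'place' is word 6.

6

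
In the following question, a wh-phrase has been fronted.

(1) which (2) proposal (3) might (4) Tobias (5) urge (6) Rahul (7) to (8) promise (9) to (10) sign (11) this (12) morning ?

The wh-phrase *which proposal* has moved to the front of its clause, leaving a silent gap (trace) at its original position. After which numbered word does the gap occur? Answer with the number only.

10

Before movement: Tobias might urge Rahul to promise to sign which proposal this morning.
'which proposal' functions as the direct object of 'sign'. It moves to the left edge, and the trace sits right after 'sign':
Which proposal might Tobias urge Rahul to promise to sign ___ this morning?
'sign' is word 10.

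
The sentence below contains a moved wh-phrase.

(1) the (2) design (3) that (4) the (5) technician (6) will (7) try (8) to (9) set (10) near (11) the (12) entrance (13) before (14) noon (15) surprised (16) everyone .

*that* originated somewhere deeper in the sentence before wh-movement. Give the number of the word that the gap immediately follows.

9

'that' functions as the direct object of 'set'. Wh-movement fronts it, leaving a gap right after 'set':
The design that the technician will try to set ___ near the entrance before noon surprised everyone.
'set' is word 9.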